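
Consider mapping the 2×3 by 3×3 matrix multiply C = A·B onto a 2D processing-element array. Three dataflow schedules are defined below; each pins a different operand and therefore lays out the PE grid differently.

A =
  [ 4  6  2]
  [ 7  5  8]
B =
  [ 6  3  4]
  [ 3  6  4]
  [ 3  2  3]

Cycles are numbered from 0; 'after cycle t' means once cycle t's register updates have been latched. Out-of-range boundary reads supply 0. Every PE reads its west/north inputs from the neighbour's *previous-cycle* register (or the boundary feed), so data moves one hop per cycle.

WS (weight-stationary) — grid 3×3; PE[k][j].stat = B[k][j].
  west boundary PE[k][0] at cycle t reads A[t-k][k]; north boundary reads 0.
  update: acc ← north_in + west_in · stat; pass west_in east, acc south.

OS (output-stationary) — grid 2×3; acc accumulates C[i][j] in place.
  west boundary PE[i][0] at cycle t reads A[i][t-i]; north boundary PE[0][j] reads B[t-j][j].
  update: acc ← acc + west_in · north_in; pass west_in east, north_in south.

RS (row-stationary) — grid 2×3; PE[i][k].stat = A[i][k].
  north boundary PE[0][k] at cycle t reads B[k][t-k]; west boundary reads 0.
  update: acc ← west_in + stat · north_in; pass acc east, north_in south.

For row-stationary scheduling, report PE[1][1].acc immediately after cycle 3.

PE[1][1].acc = 51

RS (2×3). Following PE[1][1] plus its west/north inputs:
  t=0 PE[0][1]: acc=0 h=0 v=0
  t=0 PE[1][0]: acc=0 h=0 v=0
  t=0 PE[1][1]: acc=0 h=0 v=0
  t=1 PE[0][1]: acc=42 h=42 v=3
  t=1 PE[1][0]: acc=42 h=42 v=6
  t=1 PE[1][1]: acc=0 h=0 v=0
  t=2 PE[0][1]: acc=48 h=48 v=6
  t=2 PE[1][0]: acc=21 h=21 v=3
  t=2 PE[1][1]: acc=57 h=57 v=3
  t=3 PE[0][1]: acc=40 h=40 v=4
  t=3 PE[1][0]: acc=28 h=28 v=4
  t=3 PE[1][1]: acc=51 h=51 v=6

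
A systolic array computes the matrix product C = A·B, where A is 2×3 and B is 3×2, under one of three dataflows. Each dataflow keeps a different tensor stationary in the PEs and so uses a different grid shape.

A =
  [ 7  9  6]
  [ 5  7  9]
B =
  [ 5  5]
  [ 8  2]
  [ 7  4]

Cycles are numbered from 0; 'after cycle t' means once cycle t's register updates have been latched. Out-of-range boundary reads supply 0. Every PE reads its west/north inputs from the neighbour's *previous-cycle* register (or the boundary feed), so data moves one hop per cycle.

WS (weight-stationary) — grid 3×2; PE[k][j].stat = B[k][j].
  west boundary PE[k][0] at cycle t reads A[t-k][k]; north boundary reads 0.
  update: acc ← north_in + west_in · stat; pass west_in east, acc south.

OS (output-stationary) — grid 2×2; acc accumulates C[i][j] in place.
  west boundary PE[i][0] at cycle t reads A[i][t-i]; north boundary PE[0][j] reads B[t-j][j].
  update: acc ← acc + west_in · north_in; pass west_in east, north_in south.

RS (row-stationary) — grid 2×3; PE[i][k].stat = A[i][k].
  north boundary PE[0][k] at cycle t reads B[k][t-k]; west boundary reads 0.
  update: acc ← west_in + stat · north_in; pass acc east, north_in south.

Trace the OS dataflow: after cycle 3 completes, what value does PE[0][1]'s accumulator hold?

OS on a 2×2 grid — tracing PE[0][1] and its feeders:
  step 0 · PE0,0: acc=35; fwd→7 fwd↓5
  step 0 · PE0,1: acc=0; fwd→0 fwd↓0
  step 1 · PE0,0: acc=107; fwd→9 fwd↓8
  step 1 · PE0,1: acc=35; fwd→7 fwd↓5
  step 2 · PE0,0: acc=149; fwd→6 fwd↓7
  step 2 · PE0,1: acc=53; fwd→9 fwd↓2
  step 3 · PE0,0: acc=149; fwd→0 fwd↓0
  step 3 · PE0,1: acc=77; fwd→6 fwd↓4

PE[0][1].acc = 77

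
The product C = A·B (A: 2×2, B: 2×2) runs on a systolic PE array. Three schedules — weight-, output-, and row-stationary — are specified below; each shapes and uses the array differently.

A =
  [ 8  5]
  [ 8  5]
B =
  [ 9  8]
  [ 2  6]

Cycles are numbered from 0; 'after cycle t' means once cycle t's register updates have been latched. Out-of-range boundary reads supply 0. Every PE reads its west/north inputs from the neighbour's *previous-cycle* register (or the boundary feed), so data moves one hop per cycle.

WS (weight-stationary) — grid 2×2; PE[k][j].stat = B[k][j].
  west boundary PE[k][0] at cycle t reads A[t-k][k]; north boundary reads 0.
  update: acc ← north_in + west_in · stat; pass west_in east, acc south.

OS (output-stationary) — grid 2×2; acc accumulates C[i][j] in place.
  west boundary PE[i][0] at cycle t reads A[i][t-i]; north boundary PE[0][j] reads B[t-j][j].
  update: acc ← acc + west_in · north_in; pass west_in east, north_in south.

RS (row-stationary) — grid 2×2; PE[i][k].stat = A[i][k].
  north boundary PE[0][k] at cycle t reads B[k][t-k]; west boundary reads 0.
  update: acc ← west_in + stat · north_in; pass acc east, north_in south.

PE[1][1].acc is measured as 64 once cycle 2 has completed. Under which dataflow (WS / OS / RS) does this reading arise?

dataflow = OS

WS (2×2 grid), PE[1][1]:
  step 0 · PE1,1: acc=0; fwd→0 fwd↓0
  step 1 · PE1,1: acc=0; fwd→0 fwd↓0
  step 2 · PE1,1: acc=94; fwd→5 fwd↓94
OS (2×2 grid), PE[1][1]:
  step 0 · PE1,1: acc=0; fwd→0 fwd↓0
  step 1 · PE1,1: acc=0; fwd→0 fwd↓0
  step 2 · PE1,1: acc=64; fwd→8 fwd↓8
RS (2×2 grid), PE[1][1]:
  step 0 · PE1,1: acc=0; fwd→0 fwd↓0
  step 1 · PE1,1: acc=0; fwd→0 fwd↓0
  step 2 · PE1,1: acc=82; fwd→82 fwd↓2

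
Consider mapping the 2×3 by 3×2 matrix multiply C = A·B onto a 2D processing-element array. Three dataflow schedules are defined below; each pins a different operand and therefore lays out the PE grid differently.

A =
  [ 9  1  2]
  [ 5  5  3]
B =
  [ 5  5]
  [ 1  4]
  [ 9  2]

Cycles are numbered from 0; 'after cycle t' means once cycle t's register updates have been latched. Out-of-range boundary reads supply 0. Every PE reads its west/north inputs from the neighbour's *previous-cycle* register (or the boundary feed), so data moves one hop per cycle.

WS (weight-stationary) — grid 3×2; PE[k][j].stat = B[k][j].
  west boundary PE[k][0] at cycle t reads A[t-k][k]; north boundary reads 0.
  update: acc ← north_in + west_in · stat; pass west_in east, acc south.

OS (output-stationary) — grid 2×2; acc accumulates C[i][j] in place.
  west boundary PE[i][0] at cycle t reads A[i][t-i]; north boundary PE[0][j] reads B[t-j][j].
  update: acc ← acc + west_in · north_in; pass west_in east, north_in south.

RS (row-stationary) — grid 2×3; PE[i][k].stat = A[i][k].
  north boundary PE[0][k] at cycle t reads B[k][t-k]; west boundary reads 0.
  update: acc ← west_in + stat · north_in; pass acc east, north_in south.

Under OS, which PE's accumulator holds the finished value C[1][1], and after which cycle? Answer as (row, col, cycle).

(row, col, cycle) = (1, 1, 4)

OS: C[1][1] accumulates in PE[1][1]:
  t=0 PE[1][1]: acc=0 h=0 v=0
  t=1 PE[1][1]: acc=0 h=0 v=0
  t=2 PE[1][1]: acc=25 h=5 v=5
  t=3 PE[1][1]: acc=45 h=5 v=4
  t=4 PE[1][1]: acc=51 h=3 v=2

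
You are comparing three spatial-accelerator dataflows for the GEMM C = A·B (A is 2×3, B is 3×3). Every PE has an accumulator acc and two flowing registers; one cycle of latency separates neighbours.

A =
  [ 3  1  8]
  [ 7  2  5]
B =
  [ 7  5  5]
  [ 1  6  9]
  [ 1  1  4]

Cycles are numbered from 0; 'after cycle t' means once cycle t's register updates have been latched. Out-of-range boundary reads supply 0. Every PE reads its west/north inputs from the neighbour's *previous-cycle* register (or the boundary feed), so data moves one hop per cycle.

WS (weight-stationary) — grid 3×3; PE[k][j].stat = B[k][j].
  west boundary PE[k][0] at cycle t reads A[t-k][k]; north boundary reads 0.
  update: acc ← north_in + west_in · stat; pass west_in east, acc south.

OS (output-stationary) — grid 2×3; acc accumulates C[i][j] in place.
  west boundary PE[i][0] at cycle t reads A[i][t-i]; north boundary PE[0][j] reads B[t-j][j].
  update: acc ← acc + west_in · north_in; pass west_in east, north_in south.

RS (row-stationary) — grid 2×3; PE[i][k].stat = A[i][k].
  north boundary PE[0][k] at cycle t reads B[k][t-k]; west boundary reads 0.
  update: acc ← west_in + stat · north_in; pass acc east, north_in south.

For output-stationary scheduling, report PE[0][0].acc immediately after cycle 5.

PE[0][0].acc = 30

OS (2×3). Following PE[0][0] plus its west/north inputs:
  0: (0,0).acc=21  regs=<3,7>
  1: (0,0).acc=22  regs=<1,1>
  2: (0,0).acc=30  regs=<8,1>
  3: (0,0).acc=30  regs=<0,0>
  4: (0,0).acc=30  regs=<0,0>
  5: (0,0).acc=30  regs=<0,0>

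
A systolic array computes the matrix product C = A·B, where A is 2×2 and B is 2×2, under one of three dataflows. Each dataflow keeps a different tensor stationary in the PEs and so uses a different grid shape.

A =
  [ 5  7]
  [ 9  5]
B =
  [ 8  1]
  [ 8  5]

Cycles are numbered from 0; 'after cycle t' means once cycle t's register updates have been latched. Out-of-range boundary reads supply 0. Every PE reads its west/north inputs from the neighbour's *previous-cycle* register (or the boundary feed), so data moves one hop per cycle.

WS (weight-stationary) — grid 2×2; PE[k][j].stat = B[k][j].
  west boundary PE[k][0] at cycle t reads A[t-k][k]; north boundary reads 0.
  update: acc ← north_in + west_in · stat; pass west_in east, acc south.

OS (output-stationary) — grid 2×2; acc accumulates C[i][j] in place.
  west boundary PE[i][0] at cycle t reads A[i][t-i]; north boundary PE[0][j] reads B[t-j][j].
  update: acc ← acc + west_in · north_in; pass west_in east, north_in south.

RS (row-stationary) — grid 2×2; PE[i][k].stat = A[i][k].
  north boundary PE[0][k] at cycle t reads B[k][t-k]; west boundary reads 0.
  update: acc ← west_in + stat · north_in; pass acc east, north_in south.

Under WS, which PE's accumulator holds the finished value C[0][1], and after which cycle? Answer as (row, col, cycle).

(row, col, cycle) = (1, 1, 2)

WS: C[0][1] accumulates in PE[1][1]:
  c0 r1c1: 0 / 0 / 0
  c1 r1c1: 0 / 0 / 0
  c2 r1c1: 40 / 7 / 40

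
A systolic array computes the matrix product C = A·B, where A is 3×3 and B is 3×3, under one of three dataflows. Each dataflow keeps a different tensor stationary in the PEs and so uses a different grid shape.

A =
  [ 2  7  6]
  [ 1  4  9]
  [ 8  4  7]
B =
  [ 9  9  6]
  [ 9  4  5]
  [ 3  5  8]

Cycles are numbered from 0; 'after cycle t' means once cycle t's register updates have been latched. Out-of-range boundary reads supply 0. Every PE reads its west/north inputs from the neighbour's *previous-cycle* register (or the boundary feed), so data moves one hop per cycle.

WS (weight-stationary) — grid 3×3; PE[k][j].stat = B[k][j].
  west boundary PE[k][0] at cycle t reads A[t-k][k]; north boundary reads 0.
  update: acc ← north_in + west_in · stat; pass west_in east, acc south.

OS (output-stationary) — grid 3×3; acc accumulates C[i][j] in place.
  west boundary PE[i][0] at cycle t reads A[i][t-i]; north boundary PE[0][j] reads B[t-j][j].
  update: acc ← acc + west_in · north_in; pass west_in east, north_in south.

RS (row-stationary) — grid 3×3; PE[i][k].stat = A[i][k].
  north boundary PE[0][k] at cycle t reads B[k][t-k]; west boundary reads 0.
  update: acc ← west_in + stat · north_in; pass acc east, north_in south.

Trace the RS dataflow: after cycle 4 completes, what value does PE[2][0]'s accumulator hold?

RS (3×3). Following PE[2][0] plus its west/north inputs:
  0: (1,0).acc=0  regs=<0,0>
  0: (2,0).acc=0  regs=<0,0>
  1: (1,0).acc=9  regs=<9,9>
  1: (2,0).acc=0  regs=<0,0>
  2: (1,0).acc=9  regs=<9,9>
  2: (2,0).acc=72  regs=<72,9>
  3: (1,0).acc=6  regs=<6,6>
  3: (2,0).acc=72  regs=<72,9>
  4: (1,0).acc=0  regs=<0,0>
  4: (2,0).acc=48  regs=<48,6>

PE[2][0].acc = 48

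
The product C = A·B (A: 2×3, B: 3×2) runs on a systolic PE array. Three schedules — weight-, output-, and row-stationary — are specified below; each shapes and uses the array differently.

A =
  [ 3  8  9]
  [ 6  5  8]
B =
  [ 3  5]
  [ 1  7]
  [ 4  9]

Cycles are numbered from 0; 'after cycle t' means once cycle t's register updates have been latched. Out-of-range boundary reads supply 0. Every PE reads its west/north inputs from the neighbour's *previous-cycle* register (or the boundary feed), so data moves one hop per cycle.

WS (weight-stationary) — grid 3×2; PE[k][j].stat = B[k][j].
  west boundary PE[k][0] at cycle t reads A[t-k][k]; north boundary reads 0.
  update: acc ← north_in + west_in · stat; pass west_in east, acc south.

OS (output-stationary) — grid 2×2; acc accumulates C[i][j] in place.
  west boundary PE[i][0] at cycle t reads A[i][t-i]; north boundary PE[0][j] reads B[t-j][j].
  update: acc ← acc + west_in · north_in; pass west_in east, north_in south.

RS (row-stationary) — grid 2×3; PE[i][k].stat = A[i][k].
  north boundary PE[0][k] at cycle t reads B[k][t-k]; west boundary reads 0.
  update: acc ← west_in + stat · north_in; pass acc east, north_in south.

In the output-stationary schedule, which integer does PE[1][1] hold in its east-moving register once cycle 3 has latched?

register = 5

OS (2×2). Following PE[1][1] plus its west/north inputs:
  cycle 0: PE[0][1] → acc 0, east 0, south 0
  cycle 0: PE[1][0] → acc 0, east 0, south 0
  cycle 0: PE[1][1] → acc 0, east 0, south 0
  cycle 1: PE[0][1] → acc 15, east 3, south 5
  cycle 1: PE[1][0] → acc 18, east 6, south 3
  cycle 1: PE[1][1] → acc 0, east 0, south 0
  cycle 2: PE[0][1] → acc 71, east 8, south 7
  cycle 2: PE[1][0] → acc 23, east 5, south 1
  cycle 2: PE[1][1] → acc 30, east 6, south 5
  cycle 3: PE[0][1] → acc 152, east 9, south 9
  cycle 3: PE[1][0] → acc 55, east 8, south 4
  cycle 3: PE[1][1] → acc 65, east 5, south 7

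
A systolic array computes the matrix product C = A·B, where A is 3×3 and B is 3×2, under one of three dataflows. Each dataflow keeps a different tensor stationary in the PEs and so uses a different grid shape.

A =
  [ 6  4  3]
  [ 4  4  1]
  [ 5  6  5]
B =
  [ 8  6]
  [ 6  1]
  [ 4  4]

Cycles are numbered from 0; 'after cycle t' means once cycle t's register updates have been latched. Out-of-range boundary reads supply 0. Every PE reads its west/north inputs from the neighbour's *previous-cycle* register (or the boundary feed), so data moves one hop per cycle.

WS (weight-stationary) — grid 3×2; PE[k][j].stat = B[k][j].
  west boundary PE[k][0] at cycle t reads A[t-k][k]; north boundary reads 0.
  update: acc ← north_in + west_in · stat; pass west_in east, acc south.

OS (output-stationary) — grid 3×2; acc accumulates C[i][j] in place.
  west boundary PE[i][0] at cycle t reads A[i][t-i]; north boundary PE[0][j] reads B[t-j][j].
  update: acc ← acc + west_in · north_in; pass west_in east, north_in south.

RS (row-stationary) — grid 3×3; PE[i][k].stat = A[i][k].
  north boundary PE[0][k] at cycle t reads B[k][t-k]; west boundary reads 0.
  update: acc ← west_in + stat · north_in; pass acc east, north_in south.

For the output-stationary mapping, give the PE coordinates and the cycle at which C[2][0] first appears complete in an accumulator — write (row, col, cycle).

(row, col, cycle) = (2, 0, 4)

Under OS, C[2][0] lands at PE[2][0]:
  [0] (2,0) acc=0 (h:0 v:0)
  [1] (2,0) acc=0 (h:0 v:0)
  [2] (2,0) acc=40 (h:5 v:8)
  [3] (2,0) acc=76 (h:6 v:6)
  [4] (2,0) acc=96 (h:5 v:4)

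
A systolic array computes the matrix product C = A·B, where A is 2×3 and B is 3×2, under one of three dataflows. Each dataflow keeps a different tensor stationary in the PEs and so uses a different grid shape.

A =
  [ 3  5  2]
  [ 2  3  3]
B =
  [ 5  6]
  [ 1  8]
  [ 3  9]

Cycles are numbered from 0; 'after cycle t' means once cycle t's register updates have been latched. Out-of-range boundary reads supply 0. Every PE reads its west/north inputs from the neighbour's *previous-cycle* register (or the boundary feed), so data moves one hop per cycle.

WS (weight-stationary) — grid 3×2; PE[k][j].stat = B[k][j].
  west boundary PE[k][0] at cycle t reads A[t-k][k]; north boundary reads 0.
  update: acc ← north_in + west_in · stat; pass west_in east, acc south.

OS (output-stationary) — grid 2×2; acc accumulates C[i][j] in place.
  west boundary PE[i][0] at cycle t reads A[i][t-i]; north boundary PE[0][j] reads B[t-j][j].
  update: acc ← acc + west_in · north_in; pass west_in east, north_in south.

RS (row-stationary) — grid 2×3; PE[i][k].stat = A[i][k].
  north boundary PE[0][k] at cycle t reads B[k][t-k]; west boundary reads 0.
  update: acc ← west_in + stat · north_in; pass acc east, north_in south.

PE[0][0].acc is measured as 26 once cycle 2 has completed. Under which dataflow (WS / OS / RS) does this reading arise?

dataflow = OS

WS [3×2] PE[0][0] across cycles:
  @0  [0,0]  acc 15  |  →3  ↓15
  @1  [0,0]  acc 10  |  →2  ↓10
  @2  [0,0]  acc 0  |  →0  ↓0
OS [2×2] PE[0][0] across cycles:
  @0  [0,0]  acc 15  |  →3  ↓5
  @1  [0,0]  acc 20  |  →5  ↓1
  @2  [0,0]  acc 26  |  →2  ↓3
RS [2×3] PE[0][0] across cycles:
  @0  [0,0]  acc 15  |  →15  ↓5
  @1  [0,0]  acc 18  |  →18  ↓6
  @2  [0,0]  acc 0  |  →0  ↓0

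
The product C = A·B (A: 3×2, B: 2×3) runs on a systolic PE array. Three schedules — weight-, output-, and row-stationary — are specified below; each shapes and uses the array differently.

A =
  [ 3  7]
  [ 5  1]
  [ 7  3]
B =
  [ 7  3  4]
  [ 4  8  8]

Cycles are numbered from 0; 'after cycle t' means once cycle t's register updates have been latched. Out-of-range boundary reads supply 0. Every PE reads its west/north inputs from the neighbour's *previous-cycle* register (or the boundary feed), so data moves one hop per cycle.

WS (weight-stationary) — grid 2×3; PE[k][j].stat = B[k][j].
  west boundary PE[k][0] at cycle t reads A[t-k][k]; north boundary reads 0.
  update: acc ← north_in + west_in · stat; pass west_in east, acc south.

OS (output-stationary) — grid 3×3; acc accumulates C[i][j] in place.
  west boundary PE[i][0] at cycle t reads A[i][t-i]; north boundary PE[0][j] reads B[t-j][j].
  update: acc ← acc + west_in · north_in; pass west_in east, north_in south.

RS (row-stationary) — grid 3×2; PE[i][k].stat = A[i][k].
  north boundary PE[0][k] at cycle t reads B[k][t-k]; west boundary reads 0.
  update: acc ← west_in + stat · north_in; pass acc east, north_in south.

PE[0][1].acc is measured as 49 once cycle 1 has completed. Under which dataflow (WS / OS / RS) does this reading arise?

Under WS (2×3), PE[0][1]:
  c0 r0c1: 0 / 0 / 0
  c1 r0c1: 9 / 3 / 9
Under OS (3×3), PE[0][1]:
  c0 r0c1: 0 / 0 / 0
  c1 r0c1: 9 / 3 / 3
Under RS (3×2), PE[0][1]:
  c0 r0c1: 0 / 0 / 0
  c1 r0c1: 49 / 49 / 4

dataflow = RS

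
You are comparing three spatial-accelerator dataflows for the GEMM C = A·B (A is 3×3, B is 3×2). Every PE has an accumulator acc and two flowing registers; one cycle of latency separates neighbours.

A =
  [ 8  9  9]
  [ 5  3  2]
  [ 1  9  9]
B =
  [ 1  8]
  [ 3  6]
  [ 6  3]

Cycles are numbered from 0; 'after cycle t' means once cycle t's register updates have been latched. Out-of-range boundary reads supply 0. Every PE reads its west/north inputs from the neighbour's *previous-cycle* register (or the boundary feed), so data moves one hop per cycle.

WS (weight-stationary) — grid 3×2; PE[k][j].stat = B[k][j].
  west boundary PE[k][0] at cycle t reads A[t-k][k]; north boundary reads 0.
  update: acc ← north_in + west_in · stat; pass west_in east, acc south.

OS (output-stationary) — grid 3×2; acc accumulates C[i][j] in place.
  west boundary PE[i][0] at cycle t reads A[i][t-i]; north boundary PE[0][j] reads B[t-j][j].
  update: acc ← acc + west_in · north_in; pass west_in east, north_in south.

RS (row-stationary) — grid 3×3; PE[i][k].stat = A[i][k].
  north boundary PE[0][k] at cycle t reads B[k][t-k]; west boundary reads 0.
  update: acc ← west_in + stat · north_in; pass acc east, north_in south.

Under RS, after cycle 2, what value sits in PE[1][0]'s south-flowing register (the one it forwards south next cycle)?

RS 3×3: PE[1][0] cycle-by-cycle (with neighbour feeds):
  after 0 — PE[0][0] acc=8, pass-E 8, pass-S 1
  after 0 — PE[1][0] acc=0, pass-E 0, pass-S 0
  after 1 — PE[0][0] acc=64, pass-E 64, pass-S 8
  after 1 — PE[1][0] acc=5, pass-E 5, pass-S 1
  after 2 — PE[0][0] acc=0, pass-E 0, pass-S 0
  after 2 — PE[1][0] acc=40, pass-E 40, pass-S 8

register = 8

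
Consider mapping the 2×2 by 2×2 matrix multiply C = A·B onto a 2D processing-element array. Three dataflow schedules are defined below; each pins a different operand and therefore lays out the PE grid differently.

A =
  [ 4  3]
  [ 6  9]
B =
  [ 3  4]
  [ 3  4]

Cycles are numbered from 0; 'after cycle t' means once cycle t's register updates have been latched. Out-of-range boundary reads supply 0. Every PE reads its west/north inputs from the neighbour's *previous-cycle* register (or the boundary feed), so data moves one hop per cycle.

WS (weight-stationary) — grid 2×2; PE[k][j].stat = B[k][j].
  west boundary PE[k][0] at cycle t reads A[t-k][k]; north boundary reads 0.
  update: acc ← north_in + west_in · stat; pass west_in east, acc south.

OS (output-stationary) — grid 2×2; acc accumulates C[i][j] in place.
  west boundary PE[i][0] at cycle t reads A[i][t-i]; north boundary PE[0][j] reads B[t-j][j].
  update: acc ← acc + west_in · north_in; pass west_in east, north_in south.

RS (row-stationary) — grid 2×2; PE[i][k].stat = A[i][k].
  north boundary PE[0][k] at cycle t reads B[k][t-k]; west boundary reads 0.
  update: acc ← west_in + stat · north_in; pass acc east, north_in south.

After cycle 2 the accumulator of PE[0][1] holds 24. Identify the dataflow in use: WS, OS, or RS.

WS [2×2] PE[0][1] across cycles:
  cycle 0: PE[0][1] → acc 0, east 0, south 0
  cycle 1: PE[0][1] → acc 16, east 4, south 16
  cycle 2: PE[0][1] → acc 24, east 6, south 24
OS [2×2] PE[0][1] across cycles:
  cycle 0: PE[0][1] → acc 0, east 0, south 0
  cycle 1: PE[0][1] → acc 16, east 4, south 4
  cycle 2: PE[0][1] → acc 28, east 3, south 4
RS [2×2] PE[0][1] across cycles:
  cycle 0: PE[0][1] → acc 0, east 0, south 0
  cycle 1: PE[0][1] → acc 21, east 21, south 3
  cycle 2: PE[0][1] → acc 28, east 28, south 4

dataflow = WS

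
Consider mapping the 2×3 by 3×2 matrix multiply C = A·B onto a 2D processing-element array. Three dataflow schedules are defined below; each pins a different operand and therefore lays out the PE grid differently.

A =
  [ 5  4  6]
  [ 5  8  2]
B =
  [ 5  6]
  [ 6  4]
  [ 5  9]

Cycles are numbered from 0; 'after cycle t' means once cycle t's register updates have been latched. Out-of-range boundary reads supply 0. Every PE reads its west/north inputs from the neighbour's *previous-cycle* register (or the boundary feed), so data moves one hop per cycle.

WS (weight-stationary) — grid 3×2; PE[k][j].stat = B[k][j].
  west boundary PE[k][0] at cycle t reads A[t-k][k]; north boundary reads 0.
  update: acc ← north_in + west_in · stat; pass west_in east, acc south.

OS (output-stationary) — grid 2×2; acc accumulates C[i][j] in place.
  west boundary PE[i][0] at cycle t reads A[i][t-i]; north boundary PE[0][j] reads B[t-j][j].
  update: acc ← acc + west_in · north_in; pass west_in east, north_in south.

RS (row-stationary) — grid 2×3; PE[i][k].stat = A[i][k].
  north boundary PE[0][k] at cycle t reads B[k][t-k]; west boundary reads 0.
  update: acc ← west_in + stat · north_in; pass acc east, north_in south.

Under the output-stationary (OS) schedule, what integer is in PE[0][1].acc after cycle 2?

PE[0][1].acc = 46

OS (2×2). Following PE[0][1] plus its west/north inputs:
  [0] (0,0) acc=25 (h:5 v:5)
  [0] (0,1) acc=0 (h:0 v:0)
  [1] (0,0) acc=49 (h:4 v:6)
  [1] (0,1) acc=30 (h:5 v:6)
  [2] (0,0) acc=79 (h:6 v:5)
  [2] (0,1) acc=46 (h:4 v:4)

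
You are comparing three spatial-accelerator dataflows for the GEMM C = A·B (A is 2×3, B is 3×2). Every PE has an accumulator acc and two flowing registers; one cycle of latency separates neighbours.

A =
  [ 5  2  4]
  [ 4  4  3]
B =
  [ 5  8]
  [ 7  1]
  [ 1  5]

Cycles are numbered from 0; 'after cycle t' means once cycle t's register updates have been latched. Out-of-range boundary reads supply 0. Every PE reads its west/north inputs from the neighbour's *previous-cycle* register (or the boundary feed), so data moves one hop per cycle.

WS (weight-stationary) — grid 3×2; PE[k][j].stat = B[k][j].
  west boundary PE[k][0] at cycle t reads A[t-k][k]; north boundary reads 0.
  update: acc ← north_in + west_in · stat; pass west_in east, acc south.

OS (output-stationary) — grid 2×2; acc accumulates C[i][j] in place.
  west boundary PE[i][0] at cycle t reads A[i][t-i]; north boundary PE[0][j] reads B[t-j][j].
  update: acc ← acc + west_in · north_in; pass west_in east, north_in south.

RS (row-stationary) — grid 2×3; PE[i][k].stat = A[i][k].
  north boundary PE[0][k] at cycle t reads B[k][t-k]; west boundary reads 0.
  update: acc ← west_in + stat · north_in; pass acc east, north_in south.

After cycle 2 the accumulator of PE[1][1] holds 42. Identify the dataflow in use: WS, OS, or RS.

dataflow = WS

WS [3×2] PE[1][1] across cycles:
  cycle 0: PE[1][1] → acc 0, east 0, south 0
  cycle 1: PE[1][1] → acc 0, east 0, south 0
  cycle 2: PE[1][1] → acc 42, east 2, south 42
OS [2×2] PE[1][1] across cycles:
  cycle 0: PE[1][1] → acc 0, east 0, south 0
  cycle 1: PE[1][1] → acc 0, east 0, south 0
  cycle 2: PE[1][1] → acc 32, east 4, south 8
RS [2×3] PE[1][1] across cycles:
  cycle 0: PE[1][1] → acc 0, east 0, south 0
  cycle 1: PE[1][1] → acc 0, east 0, south 0
  cycle 2: PE[1][1] → acc 48, east 48, south 7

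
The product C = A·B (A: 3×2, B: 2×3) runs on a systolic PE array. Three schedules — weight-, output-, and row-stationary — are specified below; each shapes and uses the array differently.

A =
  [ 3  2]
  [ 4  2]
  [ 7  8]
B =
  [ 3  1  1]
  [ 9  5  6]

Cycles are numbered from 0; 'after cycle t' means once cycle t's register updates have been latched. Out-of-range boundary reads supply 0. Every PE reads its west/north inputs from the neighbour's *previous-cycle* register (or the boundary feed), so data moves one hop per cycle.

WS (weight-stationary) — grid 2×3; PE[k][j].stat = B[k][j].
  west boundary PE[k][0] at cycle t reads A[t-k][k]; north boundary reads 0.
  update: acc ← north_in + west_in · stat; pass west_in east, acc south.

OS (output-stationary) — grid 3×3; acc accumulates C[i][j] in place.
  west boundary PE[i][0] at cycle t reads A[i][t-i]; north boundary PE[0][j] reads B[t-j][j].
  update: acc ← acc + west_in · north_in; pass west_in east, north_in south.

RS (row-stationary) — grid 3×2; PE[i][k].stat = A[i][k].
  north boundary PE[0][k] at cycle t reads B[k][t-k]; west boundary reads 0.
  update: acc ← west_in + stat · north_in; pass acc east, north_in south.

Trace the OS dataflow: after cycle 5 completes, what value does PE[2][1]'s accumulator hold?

OS on a 3×3 grid — tracing PE[2][1] and its feeders:
  t=0 PE[1][1]: acc=0 h=0 v=0
  t=0 PE[2][0]: acc=0 h=0 v=0
  t=0 PE[2][1]: acc=0 h=0 v=0
  t=1 PE[1][1]: acc=0 h=0 v=0
  t=1 PE[2][0]: acc=0 h=0 v=0
  t=1 PE[2][1]: acc=0 h=0 v=0
  t=2 PE[1][1]: acc=4 h=4 v=1
  t=2 PE[2][0]: acc=21 h=7 v=3
  t=2 PE[2][1]: acc=0 h=0 v=0
  t=3 PE[1][1]: acc=14 h=2 v=5
  t=3 PE[2][0]: acc=93 h=8 v=9
  t=3 PE[2][1]: acc=7 h=7 v=1
  t=4 PE[1][1]: acc=14 h=0 v=0
  t=4 PE[2][0]: acc=93 h=0 v=0
  t=4 PE[2][1]: acc=47 h=8 v=5
  t=5 PE[1][1]: acc=14 h=0 v=0
  t=5 PE[2][0]: acc=93 h=0 v=0
  t=5 PE[2][1]: acc=47 h=0 v=0

PE[2][1].acc = 47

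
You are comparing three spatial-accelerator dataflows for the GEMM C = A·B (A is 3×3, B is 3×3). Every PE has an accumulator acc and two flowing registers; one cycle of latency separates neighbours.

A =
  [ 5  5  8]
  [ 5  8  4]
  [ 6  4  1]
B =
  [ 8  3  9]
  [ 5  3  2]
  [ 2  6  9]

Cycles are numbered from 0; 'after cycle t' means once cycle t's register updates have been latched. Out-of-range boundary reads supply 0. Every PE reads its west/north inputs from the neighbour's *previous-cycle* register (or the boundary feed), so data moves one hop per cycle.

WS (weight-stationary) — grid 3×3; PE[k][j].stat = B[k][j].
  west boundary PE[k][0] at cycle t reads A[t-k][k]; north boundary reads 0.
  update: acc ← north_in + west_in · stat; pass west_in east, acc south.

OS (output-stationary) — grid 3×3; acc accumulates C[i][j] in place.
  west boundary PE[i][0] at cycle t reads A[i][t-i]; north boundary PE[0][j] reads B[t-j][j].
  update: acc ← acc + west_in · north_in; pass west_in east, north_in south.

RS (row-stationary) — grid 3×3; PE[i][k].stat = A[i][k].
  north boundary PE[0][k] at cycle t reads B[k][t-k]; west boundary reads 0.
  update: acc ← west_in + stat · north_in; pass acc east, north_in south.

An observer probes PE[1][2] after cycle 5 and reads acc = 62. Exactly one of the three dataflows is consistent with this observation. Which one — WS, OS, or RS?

WS [3×3] PE[1][2] across cycles:
  c0 r1c2: 0 / 0 / 0
  c1 r1c2: 0 / 0 / 0
  c2 r1c2: 0 / 0 / 0
  c3 r1c2: 55 / 5 / 55
  c4 r1c2: 61 / 8 / 61
  c5 r1c2: 62 / 4 / 62
OS [3×3] PE[1][2] across cycles:
  c0 r1c2: 0 / 0 / 0
  c1 r1c2: 0 / 0 / 0
  c2 r1c2: 0 / 0 / 0
  c3 r1c2: 45 / 5 / 9
  c4 r1c2: 61 / 8 / 2
  c5 r1c2: 97 / 4 / 9
RS [3×3] PE[1][2] across cycles:
  c0 r1c2: 0 / 0 / 0
  c1 r1c2: 0 / 0 / 0
  c2 r1c2: 0 / 0 / 0
  c3 r1c2: 88 / 88 / 2
  c4 r1c2: 63 / 63 / 6
  c5 r1c2: 97 / 97 / 9

dataflow = WS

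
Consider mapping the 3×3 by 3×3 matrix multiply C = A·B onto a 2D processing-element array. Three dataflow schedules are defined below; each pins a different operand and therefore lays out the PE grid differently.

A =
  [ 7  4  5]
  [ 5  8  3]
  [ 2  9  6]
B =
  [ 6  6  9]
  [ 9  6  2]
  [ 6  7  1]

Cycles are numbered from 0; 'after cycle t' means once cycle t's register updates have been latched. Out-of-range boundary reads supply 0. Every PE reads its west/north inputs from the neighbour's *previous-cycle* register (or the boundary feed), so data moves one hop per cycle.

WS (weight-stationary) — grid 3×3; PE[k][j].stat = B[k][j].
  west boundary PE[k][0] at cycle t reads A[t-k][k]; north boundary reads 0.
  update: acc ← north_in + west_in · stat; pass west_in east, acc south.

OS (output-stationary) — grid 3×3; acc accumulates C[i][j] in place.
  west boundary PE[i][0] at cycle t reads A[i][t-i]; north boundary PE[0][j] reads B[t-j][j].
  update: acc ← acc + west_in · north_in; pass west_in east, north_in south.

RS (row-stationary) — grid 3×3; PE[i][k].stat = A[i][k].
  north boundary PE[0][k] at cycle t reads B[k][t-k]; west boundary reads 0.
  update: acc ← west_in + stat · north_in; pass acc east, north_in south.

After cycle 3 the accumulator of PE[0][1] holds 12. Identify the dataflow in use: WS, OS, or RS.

dataflow = WS

WS [3×3] PE[0][1] across cycles:
  c0 r0c1: 0 / 0 / 0
  c1 r0c1: 42 / 7 / 42
  c2 r0c1: 30 / 5 / 30
  c3 r0c1: 12 / 2 / 12
OS [3×3] PE[0][1] across cycles:
  c0 r0c1: 0 / 0 / 0
  c1 r0c1: 42 / 7 / 6
  c2 r0c1: 66 / 4 / 6
  c3 r0c1: 101 / 5 / 7
RS [3×3] PE[0][1] across cycles:
  c0 r0c1: 0 / 0 / 0
  c1 r0c1: 78 / 78 / 9
  c2 r0c1: 66 / 66 / 6
  c3 r0c1: 71 / 71 / 2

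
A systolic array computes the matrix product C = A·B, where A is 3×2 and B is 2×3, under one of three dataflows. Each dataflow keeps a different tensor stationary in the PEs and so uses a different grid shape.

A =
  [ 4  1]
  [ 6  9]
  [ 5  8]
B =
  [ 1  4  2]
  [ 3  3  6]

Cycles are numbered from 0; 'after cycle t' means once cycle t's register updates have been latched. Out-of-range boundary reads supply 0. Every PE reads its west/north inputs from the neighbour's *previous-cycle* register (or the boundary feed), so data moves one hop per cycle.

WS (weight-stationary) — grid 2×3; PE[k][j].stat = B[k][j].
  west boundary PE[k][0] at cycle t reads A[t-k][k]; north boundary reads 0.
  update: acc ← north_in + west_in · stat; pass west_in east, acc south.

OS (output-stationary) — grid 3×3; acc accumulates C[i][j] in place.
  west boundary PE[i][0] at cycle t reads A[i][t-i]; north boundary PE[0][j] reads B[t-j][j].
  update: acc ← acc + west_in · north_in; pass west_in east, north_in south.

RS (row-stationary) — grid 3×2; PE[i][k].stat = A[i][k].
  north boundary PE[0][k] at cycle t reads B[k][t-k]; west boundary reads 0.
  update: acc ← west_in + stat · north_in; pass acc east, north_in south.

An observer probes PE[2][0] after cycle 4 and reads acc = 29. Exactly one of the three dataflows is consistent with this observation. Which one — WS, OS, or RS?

WS: PE[2][0] is outside its 2×3 grid.
OS [3×3] PE[2][0] across cycles:
  [0] (2,0) acc=0 (h:0 v:0)
  [1] (2,0) acc=0 (h:0 v:0)
  [2] (2,0) acc=5 (h:5 v:1)
  [3] (2,0) acc=29 (h:8 v:3)
  [4] (2,0) acc=29 (h:0 v:0)
RS [3×2] PE[2][0] across cycles:
  [0] (2,0) acc=0 (h:0 v:0)
  [1] (2,0) acc=0 (h:0 v:0)
  [2] (2,0) acc=5 (h:5 v:1)
  [3] (2,0) acc=20 (h:20 v:4)
  [4] (2,0) acc=10 (h:10 v:2)

dataflow = OS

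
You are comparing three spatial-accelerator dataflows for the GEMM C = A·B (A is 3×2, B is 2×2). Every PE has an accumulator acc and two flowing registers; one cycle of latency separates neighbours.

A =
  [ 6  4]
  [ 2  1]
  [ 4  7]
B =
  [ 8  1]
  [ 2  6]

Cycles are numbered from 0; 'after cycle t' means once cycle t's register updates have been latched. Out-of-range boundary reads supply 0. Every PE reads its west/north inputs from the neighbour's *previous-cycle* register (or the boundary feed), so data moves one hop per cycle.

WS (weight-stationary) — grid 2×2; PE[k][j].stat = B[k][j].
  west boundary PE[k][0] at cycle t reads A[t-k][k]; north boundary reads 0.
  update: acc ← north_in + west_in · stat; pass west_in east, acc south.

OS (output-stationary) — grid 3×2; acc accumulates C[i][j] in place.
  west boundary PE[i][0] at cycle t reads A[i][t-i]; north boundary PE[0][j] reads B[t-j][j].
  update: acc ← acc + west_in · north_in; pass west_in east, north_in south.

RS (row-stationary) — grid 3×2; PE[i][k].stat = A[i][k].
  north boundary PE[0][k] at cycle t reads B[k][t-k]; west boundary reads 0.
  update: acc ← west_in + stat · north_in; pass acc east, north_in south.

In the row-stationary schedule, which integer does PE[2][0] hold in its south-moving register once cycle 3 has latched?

register = 1

Tracing RS — 3×2 array, target PE[2][0]:
  after 0 — PE[1][0] acc=0, pass-E 0, pass-S 0
  after 0 — PE[2][0] acc=0, pass-E 0, pass-S 0
  after 1 — PE[1][0] acc=16, pass-E 16, pass-S 8
  after 1 — PE[2][0] acc=0, pass-E 0, pass-S 0
  after 2 — PE[1][0] acc=2, pass-E 2, pass-S 1
  after 2 — PE[2][0] acc=32, pass-E 32, pass-S 8
  after 3 — PE[1][0] acc=0, pass-E 0, pass-S 0
  after 3 — PE[2][0] acc=4, pass-E 4, pass-S 1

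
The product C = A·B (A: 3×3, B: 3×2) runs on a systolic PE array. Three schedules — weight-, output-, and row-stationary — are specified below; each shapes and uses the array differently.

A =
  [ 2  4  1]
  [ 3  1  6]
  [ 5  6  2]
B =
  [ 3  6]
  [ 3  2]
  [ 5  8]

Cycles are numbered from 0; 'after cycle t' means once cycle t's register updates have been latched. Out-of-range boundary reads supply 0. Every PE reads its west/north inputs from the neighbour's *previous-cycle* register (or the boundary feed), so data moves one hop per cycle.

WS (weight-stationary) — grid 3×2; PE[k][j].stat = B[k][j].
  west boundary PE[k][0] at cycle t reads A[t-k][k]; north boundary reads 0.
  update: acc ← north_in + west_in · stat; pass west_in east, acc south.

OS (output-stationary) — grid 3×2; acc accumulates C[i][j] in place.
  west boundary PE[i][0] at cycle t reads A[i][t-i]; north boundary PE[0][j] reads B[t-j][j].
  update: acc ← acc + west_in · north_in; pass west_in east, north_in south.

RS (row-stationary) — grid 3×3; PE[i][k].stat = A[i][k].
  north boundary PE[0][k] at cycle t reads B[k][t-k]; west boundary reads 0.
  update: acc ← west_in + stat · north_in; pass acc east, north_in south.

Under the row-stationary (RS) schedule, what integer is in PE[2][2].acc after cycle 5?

PE[2][2].acc = 58

RS 3×3: PE[2][2] cycle-by-cycle (with neighbour feeds):
  0: (1,2).acc=0  regs=<0,0>
  0: (2,1).acc=0  regs=<0,0>
  0: (2,2).acc=0  regs=<0,0>
  1: (1,2).acc=0  regs=<0,0>
  1: (2,1).acc=0  regs=<0,0>
  1: (2,2).acc=0  regs=<0,0>
  2: (1,2).acc=0  regs=<0,0>
  2: (2,1).acc=0  regs=<0,0>
  2: (2,2).acc=0  regs=<0,0>
  3: (1,2).acc=42  regs=<42,5>
  3: (2,1).acc=33  regs=<33,3>
  3: (2,2).acc=0  regs=<0,0>
  4: (1,2).acc=68  regs=<68,8>
  4: (2,1).acc=42  regs=<42,2>
  4: (2,2).acc=43  regs=<43,5>
  5: (1,2).acc=0  regs=<0,0>
  5: (2,1).acc=0  regs=<0,0>
  5: (2,2).acc=58  regs=<58,8>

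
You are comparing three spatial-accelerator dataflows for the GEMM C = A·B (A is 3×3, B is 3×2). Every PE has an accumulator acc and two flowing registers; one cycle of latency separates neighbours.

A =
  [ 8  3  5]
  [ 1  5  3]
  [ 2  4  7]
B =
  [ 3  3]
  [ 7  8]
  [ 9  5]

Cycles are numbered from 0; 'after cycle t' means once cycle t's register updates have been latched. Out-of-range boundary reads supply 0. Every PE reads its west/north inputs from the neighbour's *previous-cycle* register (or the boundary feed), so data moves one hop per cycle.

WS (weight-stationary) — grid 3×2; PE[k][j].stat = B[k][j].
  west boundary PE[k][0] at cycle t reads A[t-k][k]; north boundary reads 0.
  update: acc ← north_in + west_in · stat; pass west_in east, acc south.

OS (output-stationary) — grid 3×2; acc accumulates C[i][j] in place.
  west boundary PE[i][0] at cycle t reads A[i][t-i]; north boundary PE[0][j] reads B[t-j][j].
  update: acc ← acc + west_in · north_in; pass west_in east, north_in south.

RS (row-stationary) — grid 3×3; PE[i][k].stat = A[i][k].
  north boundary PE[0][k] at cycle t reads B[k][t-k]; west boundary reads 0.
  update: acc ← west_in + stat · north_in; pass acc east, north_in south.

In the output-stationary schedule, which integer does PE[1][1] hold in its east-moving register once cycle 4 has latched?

register = 3

OS (3×2). Following PE[1][1] plus its west/north inputs:
  c0 r0c1: 0 / 0 / 0
  c0 r1c0: 0 / 0 / 0
  c0 r1c1: 0 / 0 / 0
  c1 r0c1: 24 / 8 / 3
  c1 r1c0: 3 / 1 / 3
  c1 r1c1: 0 / 0 / 0
  c2 r0c1: 48 / 3 / 8
  c2 r1c0: 38 / 5 / 7
  c2 r1c1: 3 / 1 / 3
  c3 r0c1: 73 / 5 / 5
  c3 r1c0: 65 / 3 / 9
  c3 r1c1: 43 / 5 / 8
  c4 r0c1: 73 / 0 / 0
  c4 r1c0: 65 / 0 / 0
  c4 r1c1: 58 / 3 / 5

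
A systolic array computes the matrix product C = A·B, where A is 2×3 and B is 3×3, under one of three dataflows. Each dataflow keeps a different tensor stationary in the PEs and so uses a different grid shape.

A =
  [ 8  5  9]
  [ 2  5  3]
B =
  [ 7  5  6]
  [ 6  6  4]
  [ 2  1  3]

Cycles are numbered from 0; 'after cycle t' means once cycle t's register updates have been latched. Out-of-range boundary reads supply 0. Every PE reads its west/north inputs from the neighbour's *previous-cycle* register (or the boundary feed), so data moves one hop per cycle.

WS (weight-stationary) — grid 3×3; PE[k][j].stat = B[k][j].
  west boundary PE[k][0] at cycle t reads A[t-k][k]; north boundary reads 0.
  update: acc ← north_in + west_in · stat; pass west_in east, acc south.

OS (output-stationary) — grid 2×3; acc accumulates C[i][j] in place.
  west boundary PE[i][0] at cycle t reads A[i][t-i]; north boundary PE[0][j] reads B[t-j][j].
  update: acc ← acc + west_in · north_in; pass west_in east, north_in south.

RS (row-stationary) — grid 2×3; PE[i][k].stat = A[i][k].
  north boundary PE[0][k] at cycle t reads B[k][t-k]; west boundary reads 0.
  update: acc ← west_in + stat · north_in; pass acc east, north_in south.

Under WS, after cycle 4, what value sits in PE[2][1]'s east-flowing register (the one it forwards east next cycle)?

register = 3

WS 3×3: PE[2][1] cycle-by-cycle (with neighbour feeds):
  after 0 — PE[1][1] acc=0, pass-E 0, pass-S 0
  after 0 — PE[2][0] acc=0, pass-E 0, pass-S 0
  after 0 — PE[2][1] acc=0, pass-E 0, pass-S 0
  after 1 — PE[1][1] acc=0, pass-E 0, pass-S 0
  after 1 — PE[2][0] acc=0, pass-E 0, pass-S 0
  after 1 — PE[2][1] acc=0, pass-E 0, pass-S 0
  after 2 — PE[1][1] acc=70, pass-E 5, pass-S 70
  after 2 — PE[2][0] acc=104, pass-E 9, pass-S 104
  after 2 — PE[2][1] acc=0, pass-E 0, pass-S 0
  after 3 — PE[1][1] acc=40, pass-E 5, pass-S 40
  after 3 — PE[2][0] acc=50, pass-E 3, pass-S 50
  after 3 — PE[2][1] acc=79, pass-E 9, pass-S 79
  after 4 — PE[1][1] acc=0, pass-E 0, pass-S 0
  after 4 — PE[2][0] acc=0, pass-E 0, pass-S 0
  after 4 — PE[2][1] acc=43, pass-E 3, pass-S 43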